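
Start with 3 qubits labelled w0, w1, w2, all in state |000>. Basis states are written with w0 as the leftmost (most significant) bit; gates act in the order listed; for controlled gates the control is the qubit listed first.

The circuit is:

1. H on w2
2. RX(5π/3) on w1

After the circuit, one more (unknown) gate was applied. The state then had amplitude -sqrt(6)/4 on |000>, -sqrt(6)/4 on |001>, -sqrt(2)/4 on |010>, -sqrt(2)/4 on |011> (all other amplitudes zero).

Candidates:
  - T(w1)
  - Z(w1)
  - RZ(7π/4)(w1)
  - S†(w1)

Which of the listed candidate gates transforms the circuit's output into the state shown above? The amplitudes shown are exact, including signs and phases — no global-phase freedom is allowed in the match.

The unique candidate consistent with the amplitudes is S†(w1).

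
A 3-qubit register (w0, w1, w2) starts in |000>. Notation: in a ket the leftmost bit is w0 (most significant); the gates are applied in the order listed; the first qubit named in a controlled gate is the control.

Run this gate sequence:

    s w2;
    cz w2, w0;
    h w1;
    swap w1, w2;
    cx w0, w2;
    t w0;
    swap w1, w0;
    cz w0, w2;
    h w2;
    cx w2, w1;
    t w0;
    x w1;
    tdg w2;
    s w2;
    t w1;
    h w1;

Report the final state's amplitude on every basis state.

The final amplitudes are sqrt(2)*exp(I*pi/4)/2 on |000>, -sqrt(2)*exp(I*pi/4)/2 on |010>, and 0 on every other basis state.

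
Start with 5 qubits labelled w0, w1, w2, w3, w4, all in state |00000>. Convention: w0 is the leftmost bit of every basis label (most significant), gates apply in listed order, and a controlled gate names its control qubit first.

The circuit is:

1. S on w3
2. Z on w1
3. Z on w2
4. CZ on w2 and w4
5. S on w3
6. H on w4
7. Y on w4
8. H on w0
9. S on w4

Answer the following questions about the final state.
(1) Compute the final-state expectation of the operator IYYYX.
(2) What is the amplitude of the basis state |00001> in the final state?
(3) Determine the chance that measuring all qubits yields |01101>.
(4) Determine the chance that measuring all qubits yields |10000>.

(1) The expectation value of IYYYX is 0.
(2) The final state's coefficient on |00001> equals -1/2.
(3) The probability of measuring |01101> is 0.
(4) The probability of measuring |10000> is 1/4.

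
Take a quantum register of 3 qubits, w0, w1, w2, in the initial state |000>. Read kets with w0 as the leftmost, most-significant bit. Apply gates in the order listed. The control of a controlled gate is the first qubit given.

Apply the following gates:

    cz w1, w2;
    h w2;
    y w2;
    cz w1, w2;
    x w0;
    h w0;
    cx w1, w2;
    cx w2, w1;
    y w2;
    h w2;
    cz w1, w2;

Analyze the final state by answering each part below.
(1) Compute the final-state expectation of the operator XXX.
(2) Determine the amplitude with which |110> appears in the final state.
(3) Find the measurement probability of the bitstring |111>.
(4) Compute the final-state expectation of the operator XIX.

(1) In the final state, XXX has expectation 1.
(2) The final state's coefficient on |110> equals -sqrt(2)/4.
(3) A full measurement returns |111> with probability 1/8.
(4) In the final state, XIX has expectation 1.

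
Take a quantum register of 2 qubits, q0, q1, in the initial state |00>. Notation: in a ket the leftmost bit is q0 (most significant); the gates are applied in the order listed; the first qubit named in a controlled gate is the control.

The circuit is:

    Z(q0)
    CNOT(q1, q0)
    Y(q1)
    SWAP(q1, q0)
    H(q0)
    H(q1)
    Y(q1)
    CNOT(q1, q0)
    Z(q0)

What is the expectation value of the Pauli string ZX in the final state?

The expectation value of ZX is 0.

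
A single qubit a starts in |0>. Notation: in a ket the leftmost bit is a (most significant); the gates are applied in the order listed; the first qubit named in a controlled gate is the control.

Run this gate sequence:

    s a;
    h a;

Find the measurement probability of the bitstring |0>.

A full measurement returns |0> with probability 1/2.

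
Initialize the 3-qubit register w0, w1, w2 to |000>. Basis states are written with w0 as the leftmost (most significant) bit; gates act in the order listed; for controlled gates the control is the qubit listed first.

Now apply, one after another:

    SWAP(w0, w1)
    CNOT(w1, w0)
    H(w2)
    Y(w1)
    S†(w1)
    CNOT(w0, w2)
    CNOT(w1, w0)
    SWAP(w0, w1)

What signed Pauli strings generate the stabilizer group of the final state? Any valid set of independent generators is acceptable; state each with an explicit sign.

The stabilizer group can be generated by +IIX, -ZII, -IZI, among other valid generating sets.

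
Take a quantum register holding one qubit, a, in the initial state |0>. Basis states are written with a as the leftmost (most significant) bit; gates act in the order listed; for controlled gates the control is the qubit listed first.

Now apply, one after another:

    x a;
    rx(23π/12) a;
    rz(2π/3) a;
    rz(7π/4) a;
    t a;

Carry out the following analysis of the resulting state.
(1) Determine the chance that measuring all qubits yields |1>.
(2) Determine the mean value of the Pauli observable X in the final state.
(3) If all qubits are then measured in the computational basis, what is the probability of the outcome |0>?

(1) Outcome |1> occurs with probability sqrt(2)/8 + sqrt(6)/8 + 1/2.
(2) In the final state, X has expectation -sqrt(6)/8 + 3*sqrt(2)/8.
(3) The probability of measuring |0> is -sqrt(6)/8 - sqrt(2)/8 + 1/2.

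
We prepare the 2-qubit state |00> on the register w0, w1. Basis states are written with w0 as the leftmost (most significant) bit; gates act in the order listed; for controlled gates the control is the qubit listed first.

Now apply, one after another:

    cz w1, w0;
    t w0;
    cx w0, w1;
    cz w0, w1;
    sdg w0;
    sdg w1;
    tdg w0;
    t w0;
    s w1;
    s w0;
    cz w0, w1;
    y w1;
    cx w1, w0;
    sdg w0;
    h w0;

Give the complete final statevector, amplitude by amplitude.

The final amplitudes are 0 on |00>, sqrt(2)/2 on |01>, 0 on |10>, -sqrt(2)/2 on |11>.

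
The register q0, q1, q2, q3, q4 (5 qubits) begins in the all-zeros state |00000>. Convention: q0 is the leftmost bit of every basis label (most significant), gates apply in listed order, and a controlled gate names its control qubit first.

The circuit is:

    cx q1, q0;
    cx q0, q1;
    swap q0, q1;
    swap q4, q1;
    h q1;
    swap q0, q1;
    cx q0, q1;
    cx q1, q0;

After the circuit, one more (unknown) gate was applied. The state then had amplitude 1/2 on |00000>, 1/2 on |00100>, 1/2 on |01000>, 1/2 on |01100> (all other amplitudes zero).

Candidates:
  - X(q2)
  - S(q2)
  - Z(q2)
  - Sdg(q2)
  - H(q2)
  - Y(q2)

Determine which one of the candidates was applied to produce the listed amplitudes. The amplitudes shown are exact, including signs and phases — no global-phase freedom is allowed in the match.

The applied gate was H(q2).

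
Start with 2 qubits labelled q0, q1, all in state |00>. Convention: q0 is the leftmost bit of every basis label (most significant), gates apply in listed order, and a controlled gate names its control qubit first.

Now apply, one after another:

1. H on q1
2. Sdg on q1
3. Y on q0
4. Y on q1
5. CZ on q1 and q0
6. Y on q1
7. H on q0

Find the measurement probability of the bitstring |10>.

The probability of measuring |10> is 1/4.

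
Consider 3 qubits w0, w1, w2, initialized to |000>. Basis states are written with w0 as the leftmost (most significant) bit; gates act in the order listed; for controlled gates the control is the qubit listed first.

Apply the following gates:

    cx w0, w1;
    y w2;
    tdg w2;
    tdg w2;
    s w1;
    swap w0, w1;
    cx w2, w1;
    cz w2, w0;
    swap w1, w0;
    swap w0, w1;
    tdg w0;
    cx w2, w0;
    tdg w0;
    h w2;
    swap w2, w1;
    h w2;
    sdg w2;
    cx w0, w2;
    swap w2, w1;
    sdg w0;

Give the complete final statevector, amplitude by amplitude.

After the circuit, the state carries amplitude 0 on |000>, 0 on |001>, 0 on |010>, 0 on |011>, -exp(3*I*pi/4)/2 on |100>, exp(3*I*pi/4)/2 on |101>, -exp(I*pi/4)/2 on |110>, exp(I*pi/4)/2 on |111>.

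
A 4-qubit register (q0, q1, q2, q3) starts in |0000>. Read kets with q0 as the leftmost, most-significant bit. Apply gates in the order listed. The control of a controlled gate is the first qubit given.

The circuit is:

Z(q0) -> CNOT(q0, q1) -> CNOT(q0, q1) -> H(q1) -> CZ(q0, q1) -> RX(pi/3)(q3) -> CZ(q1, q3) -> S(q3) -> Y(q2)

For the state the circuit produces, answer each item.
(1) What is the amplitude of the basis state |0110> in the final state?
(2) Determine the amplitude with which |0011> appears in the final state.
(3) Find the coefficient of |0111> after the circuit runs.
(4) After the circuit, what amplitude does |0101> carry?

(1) The final state's coefficient on |0110> equals sqrt(6)*I/4. Key observation: steps 2-3 multiply out to the identity, so the circuit reduces to the remaining gates.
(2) The final state's coefficient on |0011> equals sqrt(2)*I/4.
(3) The amplitude on |0111> is -sqrt(2)*I/4.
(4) The final state's coefficient on |0101> equals 0.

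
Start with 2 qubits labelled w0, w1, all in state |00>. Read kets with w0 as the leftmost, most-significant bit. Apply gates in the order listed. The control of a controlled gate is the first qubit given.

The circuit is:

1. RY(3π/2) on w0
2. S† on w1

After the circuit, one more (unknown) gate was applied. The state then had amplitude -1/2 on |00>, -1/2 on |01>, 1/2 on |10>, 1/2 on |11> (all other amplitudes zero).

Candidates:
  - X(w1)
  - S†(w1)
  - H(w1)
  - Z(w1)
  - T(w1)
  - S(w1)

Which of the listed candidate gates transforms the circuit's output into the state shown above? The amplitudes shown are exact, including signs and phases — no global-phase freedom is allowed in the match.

The applied gate was H(w1).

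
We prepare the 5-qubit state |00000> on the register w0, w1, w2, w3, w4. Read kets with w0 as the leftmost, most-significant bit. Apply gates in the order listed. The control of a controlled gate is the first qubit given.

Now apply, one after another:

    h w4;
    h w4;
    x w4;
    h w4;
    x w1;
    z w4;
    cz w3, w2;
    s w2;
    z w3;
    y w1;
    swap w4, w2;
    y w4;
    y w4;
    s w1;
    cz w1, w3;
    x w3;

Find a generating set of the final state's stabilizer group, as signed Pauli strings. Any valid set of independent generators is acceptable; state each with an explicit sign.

One valid set of independent stabilizer generators is +IIXII, +ZIIII, +IZIII, -IIIZI, +IIIIZ (any independent generating set of the same group is equally correct).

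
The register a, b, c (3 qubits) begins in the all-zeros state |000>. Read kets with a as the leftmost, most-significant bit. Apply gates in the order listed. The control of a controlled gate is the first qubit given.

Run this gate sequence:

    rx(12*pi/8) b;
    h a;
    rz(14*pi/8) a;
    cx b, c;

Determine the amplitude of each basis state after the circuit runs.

The final amplitudes are exp(I*pi/8)/2 on |000>, 0 on |001>, 0 on |010>, exp(5*I*pi/8)/2 on |011>, -exp(7*I*pi/8)/2 on |100>, 0 on |101>, 0 on |110>, exp(3*I*pi/8)/2 on |111>.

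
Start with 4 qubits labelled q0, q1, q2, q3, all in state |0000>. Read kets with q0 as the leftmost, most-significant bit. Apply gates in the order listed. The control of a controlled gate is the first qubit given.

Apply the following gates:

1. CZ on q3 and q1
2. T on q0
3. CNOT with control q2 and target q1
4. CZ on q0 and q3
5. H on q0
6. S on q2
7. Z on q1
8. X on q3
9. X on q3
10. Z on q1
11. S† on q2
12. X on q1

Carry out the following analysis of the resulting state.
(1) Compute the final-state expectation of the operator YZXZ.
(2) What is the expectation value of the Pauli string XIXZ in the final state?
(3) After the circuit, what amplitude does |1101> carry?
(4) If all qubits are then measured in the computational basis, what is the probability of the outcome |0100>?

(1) The observable YZXZ averages to 0. Key observation: gates 6-11 undo each other exactly, leaving only the rest of the circuit to track.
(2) The observable XIXZ averages to 0.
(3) The amplitude on |1101> is 0.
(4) Outcome |0100> occurs with probability 1/2.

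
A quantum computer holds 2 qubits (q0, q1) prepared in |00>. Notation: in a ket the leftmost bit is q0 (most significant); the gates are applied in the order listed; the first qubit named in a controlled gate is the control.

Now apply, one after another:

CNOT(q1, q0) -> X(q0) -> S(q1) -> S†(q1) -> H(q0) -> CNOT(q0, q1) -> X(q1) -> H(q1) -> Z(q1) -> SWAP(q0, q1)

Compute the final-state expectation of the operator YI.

The observable YI averages to 0. Key observation: the block from step 3 through step 4 cancels to the identity and can be dropped.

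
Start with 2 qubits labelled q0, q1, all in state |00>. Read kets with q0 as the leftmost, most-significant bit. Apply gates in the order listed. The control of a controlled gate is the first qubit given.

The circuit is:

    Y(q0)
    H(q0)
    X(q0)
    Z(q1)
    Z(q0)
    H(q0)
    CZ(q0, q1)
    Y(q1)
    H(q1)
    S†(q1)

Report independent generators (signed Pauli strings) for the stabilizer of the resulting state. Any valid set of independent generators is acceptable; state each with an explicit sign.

The stabilizer group can be generated by +IY, +ZI, among other valid generating sets.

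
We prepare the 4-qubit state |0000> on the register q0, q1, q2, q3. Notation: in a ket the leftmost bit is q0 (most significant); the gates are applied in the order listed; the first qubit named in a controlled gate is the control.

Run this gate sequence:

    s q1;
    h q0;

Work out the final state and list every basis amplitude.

The resulting statevector has amplitude sqrt(2)/2 on |0000>, sqrt(2)/2 on |1000>, and 0 on every other basis state.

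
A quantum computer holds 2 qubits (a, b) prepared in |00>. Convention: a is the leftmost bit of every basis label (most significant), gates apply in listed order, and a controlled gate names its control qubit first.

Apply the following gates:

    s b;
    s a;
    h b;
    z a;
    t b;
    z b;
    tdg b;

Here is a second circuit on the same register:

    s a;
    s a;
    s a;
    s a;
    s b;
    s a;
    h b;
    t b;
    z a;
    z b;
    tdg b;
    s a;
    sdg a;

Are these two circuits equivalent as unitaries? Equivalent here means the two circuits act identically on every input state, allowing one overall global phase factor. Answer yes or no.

Yes, they are equivalent — the unitaries differ by at most a global phase.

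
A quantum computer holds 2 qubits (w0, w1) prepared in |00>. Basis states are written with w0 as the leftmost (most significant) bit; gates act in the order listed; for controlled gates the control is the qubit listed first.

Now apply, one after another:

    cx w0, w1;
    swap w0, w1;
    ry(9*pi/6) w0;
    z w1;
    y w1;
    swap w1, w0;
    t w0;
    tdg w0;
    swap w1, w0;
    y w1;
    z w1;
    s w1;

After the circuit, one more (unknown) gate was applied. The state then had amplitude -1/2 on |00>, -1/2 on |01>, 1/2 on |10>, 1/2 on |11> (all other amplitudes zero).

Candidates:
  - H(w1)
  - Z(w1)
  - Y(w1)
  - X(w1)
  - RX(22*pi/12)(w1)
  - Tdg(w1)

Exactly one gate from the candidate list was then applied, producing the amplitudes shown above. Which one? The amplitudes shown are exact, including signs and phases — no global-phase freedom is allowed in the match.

It was H(w1) that produced the state shown. Key observation: gates 4-11 undo each other exactly, leaving only the rest of the circuit to track.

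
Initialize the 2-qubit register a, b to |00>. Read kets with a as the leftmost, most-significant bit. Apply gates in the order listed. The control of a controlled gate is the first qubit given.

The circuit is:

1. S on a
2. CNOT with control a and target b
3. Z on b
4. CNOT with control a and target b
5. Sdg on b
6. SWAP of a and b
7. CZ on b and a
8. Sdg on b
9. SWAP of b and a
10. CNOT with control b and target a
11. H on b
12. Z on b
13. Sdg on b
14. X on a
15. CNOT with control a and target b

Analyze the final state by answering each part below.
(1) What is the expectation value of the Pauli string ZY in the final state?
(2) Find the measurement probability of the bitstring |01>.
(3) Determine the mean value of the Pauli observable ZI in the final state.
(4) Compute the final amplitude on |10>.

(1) In the final state, ZY has expectation 1.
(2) Outcome |01> occurs with probability 0.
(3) The observable ZI averages to -1.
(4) The final state's coefficient on |10> equals sqrt(2)*I/2.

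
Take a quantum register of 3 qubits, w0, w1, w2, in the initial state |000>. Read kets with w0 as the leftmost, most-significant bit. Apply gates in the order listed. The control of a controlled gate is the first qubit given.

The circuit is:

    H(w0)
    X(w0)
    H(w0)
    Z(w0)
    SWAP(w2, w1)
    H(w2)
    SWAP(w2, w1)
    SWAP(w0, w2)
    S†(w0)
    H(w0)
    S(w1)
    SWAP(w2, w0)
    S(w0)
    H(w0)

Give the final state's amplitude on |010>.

The final state's coefficient on |010> equals sqrt(2)*I/4. Key observation: steps 1-4 multiply out to the identity, so the circuit reduces to the remaining gates.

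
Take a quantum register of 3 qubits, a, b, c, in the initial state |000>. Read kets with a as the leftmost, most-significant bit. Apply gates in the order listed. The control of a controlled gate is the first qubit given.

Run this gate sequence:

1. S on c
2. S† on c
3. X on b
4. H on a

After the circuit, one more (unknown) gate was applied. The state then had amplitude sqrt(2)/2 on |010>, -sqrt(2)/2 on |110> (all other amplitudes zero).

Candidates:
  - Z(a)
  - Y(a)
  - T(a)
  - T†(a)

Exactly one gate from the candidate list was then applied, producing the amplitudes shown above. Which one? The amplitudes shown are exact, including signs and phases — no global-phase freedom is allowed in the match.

The unique candidate consistent with the amplitudes is Z(a). Key observation: the block from step 1 through step 2 cancels to the identity and can be dropped.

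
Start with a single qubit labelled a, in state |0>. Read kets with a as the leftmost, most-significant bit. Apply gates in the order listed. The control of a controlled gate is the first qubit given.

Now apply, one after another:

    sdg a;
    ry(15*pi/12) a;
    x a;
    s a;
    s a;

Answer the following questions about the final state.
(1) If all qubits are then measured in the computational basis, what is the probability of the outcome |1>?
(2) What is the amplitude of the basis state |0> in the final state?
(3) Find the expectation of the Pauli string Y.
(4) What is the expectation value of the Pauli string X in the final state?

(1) The probability of measuring |1> is 1/2 - sqrt(2)/4.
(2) |0> carries amplitude sqrt(sqrt(2) + 2)/2 in the final state.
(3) The expectation value of Y is 0.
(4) The expectation value of X is sqrt(2)/2.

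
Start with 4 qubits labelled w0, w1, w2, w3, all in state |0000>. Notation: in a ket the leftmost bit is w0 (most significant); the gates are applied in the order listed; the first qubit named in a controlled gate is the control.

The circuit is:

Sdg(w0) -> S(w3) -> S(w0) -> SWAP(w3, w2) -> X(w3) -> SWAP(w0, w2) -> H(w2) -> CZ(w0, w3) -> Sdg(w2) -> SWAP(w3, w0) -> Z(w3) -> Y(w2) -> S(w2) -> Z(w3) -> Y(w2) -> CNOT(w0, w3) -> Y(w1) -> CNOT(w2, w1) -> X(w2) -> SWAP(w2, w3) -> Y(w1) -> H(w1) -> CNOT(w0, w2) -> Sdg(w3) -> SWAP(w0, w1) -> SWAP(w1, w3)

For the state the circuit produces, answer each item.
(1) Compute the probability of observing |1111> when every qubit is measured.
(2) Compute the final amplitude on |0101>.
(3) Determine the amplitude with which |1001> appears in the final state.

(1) Outcome |1111> occurs with probability 0.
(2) The final state's coefficient on |0101> equals 1/2.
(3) |1001> carries amplitude -I/2 in the final state.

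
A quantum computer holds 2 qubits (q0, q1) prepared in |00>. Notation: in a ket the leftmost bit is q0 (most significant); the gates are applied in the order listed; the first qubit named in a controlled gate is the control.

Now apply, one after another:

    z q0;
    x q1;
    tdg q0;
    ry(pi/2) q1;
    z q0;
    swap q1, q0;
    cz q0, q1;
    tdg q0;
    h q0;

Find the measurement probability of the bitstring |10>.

The probability of measuring |10> is sqrt(2)/4 + 1/2.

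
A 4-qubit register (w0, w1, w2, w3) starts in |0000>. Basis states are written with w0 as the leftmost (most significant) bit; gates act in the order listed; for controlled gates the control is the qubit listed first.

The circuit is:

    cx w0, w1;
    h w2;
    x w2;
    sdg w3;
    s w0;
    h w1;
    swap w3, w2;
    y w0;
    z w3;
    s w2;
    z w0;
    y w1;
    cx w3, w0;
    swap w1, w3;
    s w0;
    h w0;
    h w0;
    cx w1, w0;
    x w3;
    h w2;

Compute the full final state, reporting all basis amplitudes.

The final amplitudes are 0 on |0000>, 0 on |0001>, 0 on |0010>, 0 on |0011>, 0 on |0100>, 0 on |0101>, 0 on |0110>, 0 on |0111>, sqrt(2)*I/4 on |1000>, -sqrt(2)*I/4 on |1001>, sqrt(2)*I/4 on |1010>, -sqrt(2)*I/4 on |1011>, -sqrt(2)/4 on |1100>, sqrt(2)/4 on |1101>, -sqrt(2)/4 on |1110>, sqrt(2)/4 on |1111>.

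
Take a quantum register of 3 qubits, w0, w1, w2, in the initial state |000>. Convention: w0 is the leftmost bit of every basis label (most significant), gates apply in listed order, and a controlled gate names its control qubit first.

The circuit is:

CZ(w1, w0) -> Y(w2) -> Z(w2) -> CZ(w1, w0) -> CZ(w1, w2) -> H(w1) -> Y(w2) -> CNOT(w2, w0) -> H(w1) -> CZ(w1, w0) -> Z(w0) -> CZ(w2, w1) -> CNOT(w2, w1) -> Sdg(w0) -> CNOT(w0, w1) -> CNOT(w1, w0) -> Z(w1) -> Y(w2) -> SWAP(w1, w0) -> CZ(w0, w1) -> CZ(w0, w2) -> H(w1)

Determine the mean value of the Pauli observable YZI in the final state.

The observable YZI averages to 0.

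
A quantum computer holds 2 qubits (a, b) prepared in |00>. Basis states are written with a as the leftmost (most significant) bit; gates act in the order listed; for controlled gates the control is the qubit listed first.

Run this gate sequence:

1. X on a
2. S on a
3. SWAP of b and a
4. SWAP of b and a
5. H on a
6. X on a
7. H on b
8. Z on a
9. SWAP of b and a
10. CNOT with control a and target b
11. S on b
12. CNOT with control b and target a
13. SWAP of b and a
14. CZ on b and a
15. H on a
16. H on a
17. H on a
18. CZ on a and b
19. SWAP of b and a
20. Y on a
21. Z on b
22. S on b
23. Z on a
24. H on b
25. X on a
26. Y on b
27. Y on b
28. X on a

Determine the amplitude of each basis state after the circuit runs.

After the circuit, the state carries amplitude 0 on |00>, -1/2 + I/2 on |01>, 0 on |10>, -1/2 - I/2 on |11>.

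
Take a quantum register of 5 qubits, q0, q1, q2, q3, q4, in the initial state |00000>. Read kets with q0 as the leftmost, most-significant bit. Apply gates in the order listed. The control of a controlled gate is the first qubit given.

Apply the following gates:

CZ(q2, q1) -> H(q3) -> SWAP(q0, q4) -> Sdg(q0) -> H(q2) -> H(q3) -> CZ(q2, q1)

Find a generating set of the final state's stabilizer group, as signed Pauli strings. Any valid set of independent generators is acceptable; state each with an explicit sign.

One valid set of independent stabilizer generators is +IIXII, +ZIIII, +IZIII, +IIIZI, +IIIIZ (any independent generating set of the same group is equally correct).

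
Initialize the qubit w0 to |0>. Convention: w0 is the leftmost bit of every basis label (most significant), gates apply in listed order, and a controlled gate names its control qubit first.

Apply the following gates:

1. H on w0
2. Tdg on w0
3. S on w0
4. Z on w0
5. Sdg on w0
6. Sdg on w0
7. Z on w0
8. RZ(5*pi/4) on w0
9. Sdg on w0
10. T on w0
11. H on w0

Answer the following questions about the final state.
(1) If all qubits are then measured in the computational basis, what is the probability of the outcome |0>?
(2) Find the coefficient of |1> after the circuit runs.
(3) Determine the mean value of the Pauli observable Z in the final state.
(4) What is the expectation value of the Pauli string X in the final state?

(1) A full measurement returns |0> with probability sqrt(2)/4 + 1/2.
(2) The amplitude on |1> is (-1 + exp(I*pi/4))*exp(3*I*pi/8)/2.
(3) The expectation value of Z is sqrt(2)/2.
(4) In the final state, X has expectation 0.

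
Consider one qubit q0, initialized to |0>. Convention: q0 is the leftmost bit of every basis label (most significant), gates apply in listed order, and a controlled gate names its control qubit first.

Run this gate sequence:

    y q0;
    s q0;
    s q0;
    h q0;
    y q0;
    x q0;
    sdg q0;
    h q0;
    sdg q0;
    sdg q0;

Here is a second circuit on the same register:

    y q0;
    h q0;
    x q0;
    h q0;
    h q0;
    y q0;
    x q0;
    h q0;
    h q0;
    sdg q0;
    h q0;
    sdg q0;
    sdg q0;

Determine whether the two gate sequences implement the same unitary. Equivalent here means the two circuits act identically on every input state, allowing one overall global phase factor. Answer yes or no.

Yes, they are equivalent — the unitaries differ by at most a global phase.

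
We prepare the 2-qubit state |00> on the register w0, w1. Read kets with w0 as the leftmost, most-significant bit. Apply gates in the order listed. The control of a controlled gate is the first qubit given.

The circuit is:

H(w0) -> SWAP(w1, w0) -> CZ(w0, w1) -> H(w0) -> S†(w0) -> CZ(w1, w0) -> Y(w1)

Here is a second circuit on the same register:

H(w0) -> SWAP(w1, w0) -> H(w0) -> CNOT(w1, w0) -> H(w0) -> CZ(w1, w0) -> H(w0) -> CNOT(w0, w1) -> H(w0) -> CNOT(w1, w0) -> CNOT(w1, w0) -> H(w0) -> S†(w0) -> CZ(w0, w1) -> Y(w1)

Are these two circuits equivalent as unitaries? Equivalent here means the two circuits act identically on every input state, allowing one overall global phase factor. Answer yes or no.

No — the two circuits implement different unitaries, even allowing a global phase.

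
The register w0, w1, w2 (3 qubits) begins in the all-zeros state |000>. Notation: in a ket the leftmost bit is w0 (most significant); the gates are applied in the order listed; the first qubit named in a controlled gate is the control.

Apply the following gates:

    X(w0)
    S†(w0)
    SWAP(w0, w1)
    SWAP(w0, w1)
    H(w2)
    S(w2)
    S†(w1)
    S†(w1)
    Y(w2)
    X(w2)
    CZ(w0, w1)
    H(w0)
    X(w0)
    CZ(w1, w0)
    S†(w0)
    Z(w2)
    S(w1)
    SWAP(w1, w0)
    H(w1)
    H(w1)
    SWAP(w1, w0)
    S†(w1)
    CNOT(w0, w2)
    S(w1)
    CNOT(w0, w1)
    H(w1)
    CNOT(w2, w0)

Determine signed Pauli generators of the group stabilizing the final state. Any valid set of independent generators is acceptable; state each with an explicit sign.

The final state is stabilized by the group generated by -XZZ, +ZXZ, +ZZY; other independent generating sets are equally valid.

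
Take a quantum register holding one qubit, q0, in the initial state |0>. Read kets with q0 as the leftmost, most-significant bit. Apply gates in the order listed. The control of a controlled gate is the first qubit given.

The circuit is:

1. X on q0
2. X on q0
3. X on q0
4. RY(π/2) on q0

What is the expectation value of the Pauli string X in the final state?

The observable X averages to -1. Key observation: steps 2-3 multiply out to the identity, so the circuit reduces to the remaining gates.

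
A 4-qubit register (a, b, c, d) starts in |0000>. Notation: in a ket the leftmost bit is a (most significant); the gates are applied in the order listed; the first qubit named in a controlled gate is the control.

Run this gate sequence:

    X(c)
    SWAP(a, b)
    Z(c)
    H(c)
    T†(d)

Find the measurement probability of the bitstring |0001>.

The probability of measuring |0001> is 0.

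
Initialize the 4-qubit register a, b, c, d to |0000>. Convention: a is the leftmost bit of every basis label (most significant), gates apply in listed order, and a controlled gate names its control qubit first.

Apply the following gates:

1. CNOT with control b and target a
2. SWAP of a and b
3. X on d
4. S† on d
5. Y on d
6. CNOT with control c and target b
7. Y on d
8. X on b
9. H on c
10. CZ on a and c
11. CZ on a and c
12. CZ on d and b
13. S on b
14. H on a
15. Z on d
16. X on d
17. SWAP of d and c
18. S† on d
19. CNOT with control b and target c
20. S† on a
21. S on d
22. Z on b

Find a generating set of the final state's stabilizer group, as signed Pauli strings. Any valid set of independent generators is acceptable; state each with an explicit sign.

The stabilizer group can be generated by -YIII, +IIIX, -IZII, -IIZI, among other valid generating sets. Key observation: the block from step 10 through step 11 cancels to the identity and can be dropped.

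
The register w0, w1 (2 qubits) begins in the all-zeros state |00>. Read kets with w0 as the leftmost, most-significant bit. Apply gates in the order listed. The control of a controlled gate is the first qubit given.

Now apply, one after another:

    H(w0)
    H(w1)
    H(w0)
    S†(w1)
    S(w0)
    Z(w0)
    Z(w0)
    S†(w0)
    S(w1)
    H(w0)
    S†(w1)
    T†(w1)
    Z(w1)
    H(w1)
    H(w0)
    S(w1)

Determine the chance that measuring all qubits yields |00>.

The probability of measuring |00> is sqrt(2)/4 + 1/2. Key observation: gates 3-10 undo each other exactly, leaving only the rest of the circuit to track.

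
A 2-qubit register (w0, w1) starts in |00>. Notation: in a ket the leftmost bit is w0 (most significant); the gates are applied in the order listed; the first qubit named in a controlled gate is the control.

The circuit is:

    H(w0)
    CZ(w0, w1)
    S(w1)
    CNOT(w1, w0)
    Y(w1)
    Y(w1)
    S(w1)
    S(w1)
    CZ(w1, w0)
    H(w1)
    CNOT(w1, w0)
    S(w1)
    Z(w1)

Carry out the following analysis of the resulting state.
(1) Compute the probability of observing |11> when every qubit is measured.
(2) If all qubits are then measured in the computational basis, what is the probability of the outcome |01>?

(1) Outcome |11> occurs with probability 1/4.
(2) The probability of measuring |01> is 1/4.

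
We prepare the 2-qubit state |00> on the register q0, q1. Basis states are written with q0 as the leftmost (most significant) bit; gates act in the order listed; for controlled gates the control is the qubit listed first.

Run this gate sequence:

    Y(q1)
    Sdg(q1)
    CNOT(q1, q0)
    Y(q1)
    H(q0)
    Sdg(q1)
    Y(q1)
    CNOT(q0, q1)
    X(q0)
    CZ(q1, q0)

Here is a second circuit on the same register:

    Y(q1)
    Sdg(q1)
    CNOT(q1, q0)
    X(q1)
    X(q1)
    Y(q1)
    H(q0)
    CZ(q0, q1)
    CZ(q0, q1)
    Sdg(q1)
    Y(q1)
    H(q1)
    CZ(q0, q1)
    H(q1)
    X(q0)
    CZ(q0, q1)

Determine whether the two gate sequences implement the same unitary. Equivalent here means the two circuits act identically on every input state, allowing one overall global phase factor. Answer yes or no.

Yes, they are equivalent — the unitaries differ by at most a global phase.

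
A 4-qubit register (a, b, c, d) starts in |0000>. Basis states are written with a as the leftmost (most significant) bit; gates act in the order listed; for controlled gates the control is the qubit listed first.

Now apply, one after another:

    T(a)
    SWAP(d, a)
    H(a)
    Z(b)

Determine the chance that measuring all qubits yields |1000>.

The probability of measuring |1000> is 1/2.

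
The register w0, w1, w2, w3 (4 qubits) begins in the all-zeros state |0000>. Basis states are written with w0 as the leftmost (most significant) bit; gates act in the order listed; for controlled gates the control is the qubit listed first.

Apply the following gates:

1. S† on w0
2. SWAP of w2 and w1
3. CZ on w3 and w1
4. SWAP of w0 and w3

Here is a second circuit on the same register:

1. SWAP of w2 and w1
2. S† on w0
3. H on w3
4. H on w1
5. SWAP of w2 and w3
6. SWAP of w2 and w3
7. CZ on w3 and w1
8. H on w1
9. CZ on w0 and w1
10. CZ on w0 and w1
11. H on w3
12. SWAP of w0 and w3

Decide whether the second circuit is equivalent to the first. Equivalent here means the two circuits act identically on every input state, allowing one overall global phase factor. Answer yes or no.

No: there is an input state on which the two circuits produce genuinely different outputs (not merely differing by a phase).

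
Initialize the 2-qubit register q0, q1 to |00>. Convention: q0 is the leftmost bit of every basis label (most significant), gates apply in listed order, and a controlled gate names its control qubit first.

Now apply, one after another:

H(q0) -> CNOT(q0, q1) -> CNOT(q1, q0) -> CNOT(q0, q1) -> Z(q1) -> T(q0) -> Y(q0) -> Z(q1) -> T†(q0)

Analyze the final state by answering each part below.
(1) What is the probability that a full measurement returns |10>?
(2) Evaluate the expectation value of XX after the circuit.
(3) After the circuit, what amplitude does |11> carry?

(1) A full measurement returns |10> with probability 1/2.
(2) The observable XX averages to 0.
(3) The amplitude on |11> is sqrt(2)*exp(I*pi/4)/2.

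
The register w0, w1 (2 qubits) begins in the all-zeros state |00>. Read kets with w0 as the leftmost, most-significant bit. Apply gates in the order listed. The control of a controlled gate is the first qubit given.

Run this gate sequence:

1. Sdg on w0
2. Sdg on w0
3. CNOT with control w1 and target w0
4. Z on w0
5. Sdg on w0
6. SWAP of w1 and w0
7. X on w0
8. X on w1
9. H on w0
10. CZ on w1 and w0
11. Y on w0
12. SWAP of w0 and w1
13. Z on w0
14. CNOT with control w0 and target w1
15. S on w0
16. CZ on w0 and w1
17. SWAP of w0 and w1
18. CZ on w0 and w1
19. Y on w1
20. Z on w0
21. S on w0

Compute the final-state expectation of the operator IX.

The observable IX averages to 0.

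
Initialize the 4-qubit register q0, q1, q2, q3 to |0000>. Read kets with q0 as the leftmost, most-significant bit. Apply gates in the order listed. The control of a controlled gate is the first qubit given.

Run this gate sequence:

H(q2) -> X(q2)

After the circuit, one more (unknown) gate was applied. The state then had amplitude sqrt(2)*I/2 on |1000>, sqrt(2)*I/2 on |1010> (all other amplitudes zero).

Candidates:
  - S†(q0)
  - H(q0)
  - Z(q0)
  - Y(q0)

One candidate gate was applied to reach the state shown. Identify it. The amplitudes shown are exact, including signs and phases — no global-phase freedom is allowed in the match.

The unique candidate consistent with the amplitudes is Y(q0).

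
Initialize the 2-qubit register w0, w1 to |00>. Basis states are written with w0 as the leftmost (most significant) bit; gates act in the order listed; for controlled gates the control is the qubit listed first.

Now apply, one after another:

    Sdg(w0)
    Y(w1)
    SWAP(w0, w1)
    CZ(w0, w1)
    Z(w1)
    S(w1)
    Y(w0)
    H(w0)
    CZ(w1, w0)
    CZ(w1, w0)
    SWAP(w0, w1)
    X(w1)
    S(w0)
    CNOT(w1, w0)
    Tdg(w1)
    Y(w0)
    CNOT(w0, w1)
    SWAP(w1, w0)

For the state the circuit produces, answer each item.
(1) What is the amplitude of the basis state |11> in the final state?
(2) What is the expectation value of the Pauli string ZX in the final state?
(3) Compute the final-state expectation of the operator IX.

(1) The amplitude on |11> is sqrt(2)*I/2.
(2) The expectation value of ZX is sqrt(2)/2.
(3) The expectation value of IX is -sqrt(2)/2.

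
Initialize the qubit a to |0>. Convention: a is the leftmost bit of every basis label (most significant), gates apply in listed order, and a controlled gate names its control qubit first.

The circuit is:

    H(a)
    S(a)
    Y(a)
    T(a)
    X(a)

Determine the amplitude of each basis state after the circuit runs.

After the circuit, the state carries amplitude sqrt(2)*exp(3*I*pi/4)/2 on |0>, sqrt(2)/2 on |1>.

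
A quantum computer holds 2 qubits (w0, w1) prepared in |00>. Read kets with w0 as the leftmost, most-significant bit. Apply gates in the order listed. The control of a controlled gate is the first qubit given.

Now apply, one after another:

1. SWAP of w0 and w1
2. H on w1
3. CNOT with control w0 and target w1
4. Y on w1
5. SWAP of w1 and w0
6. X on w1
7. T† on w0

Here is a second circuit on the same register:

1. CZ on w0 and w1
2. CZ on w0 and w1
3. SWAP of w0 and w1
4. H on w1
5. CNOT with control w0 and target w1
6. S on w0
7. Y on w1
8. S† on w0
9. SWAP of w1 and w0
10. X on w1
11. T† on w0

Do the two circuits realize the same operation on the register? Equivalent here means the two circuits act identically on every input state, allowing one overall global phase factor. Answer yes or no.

Yes, they are equivalent — the unitaries differ by at most a global phase.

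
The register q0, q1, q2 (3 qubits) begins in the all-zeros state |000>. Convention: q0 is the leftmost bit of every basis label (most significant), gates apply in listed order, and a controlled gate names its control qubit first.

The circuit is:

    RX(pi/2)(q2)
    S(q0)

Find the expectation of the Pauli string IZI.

In the final state, IZI has expectation 1.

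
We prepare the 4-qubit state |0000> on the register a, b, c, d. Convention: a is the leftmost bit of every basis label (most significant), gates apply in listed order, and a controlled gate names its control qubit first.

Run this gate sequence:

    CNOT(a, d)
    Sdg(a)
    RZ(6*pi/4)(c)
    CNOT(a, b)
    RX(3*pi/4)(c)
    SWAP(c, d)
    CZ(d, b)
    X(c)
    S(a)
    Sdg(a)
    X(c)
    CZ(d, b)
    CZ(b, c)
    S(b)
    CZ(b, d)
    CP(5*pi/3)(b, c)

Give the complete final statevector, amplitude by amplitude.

The final amplitudes are -sqrt(2 - sqrt(2))*exp(I*pi/4)/2 on |0000>, sqrt(sqrt(2) + 2)*exp(3*I*pi/4)/2 on |0001>, and 0 on every other basis state. Key observation: steps 7-12 multiply out to the identity, so the circuit reduces to the remaining gates.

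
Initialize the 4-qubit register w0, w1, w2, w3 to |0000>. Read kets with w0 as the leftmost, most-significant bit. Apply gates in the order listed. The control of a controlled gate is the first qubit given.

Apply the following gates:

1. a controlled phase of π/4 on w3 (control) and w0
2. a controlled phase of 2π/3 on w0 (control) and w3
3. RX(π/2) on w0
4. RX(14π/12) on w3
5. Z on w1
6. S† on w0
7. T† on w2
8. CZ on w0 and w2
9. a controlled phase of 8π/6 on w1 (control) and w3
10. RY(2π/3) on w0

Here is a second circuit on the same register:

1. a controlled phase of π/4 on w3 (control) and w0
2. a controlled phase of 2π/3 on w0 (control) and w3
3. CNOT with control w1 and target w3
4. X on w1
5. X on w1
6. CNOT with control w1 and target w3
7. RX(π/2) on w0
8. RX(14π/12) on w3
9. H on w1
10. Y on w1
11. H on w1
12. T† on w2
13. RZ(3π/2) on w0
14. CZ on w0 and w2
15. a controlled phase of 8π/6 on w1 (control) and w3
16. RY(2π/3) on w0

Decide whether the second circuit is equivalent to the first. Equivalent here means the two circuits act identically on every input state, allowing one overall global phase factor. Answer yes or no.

No — the two circuits implement different unitaries, even allowing a global phase.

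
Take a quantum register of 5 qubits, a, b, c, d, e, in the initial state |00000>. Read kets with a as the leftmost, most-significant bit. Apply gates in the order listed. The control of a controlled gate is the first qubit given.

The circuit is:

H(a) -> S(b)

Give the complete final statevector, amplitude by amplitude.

The final amplitudes are sqrt(2)/2 on |00000>, sqrt(2)/2 on |10000>, and 0 on every other basis state.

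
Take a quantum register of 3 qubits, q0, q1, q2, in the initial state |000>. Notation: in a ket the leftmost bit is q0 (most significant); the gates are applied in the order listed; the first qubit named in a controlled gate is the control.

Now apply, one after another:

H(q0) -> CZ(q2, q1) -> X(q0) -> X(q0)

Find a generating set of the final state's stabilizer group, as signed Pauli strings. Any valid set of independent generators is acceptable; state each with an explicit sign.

The stabilizer group can be generated by +XII, +IZI, +IIZ, among other valid generating sets. Key observation: gates 3-4 undo each other exactly, leaving only the rest of the circuit to track.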